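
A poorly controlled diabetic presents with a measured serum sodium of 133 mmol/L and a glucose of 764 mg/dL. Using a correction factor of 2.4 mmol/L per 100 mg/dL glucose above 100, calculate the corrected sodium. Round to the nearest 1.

149 mmol/L

Corrected Na = measured Na + 2.4 · (glucose − 100)/100
= 133 + 2.4 · (764 − 100)/100
= 133 + 15.9
= 148.9 mmol/L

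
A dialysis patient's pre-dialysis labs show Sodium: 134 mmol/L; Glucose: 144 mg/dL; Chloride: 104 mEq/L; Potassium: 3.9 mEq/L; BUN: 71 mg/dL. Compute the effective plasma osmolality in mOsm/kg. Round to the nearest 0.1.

276.0 mOsm/kg

Effective osmolality excludes urea (freely permeant across cell membranes):
2·Na + glucose/18
= 2·134 + 144/18
= 268 + 8
= 276 mOsm/kg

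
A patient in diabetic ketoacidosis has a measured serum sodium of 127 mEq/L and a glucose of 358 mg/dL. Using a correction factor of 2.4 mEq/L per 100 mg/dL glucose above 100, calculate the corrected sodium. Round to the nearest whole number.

133 mEq/L

Corrected Na = measured Na + 2.4 · (glucose − 100)/100
= 127 + 2.4 · (358 − 100)/100
= 127 + 6.2
= 133.2 mEq/L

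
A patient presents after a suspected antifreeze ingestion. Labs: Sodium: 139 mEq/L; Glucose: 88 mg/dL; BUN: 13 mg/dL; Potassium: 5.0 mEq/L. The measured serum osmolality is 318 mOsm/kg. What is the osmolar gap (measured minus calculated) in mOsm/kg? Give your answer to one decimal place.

30.5 mOsm/kg

Calculated osmolality = 2·Na + glucose/18 + BUN/2.8
= 2·139 + 88/18 + 13/2.8
= 278 + 4.89 + 4.64
= 287.53 mOsm/kg ≈ 287.5 mOsm/kg
Osmolar gap = measured − calculated = 318 − 287.5 = 30.5 mOsm/kg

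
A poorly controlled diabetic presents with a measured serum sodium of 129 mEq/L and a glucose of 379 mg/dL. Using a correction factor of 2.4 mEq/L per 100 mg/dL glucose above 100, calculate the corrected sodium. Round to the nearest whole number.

Corrected Na = measured Na + 2.4 · (glucose − 100)/100
= 129 + 2.4 · (379 − 100)/100
= 129 + 6.7
= 135.7 mEq/L

136 mEq/L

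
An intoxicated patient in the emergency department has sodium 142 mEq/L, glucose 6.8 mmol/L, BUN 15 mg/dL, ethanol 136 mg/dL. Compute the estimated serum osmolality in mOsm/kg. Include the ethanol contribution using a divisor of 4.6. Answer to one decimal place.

325.7 mOsm/kg

Calculated osmolality = 2·Na + glucose + BUN/2.8 + ethanol/4.6
= 2·142 + 6.8 + 15/2.8 + 136/4.6
= 284 + 6.80 + 5.36 + 29.57
= 325.73 mOsm/kg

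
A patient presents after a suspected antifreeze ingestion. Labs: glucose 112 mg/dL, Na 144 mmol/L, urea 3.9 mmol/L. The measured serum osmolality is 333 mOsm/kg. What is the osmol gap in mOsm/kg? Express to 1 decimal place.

Calculated osmolality = 2·Na + glucose/18 + urea
= 2·144 + 112/18 + 3.9
= 288 + 6.22 + 3.90
= 298.12 mOsm/kg ≈ 298.1 mOsm/kg
Osmolar gap = measured − calculated = 333 − 298.1 = 34.9 mOsm/kg

34.9 mOsm/kg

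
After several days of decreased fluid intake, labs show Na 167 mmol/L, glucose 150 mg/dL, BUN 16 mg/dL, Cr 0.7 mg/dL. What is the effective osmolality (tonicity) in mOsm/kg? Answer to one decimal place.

342.3 mOsm/kg

Effective osmolality excludes urea (freely permeant across cell membranes):
2·Na + glucose/18
= 2·167 + 150/18
= 334 + 8.33
= 342.33 mOsm/kg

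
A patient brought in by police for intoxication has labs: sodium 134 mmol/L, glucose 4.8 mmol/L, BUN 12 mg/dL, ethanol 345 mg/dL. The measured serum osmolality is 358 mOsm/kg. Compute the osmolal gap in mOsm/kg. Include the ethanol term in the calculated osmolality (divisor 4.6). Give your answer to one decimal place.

Calculated osmolality = 2·Na + glucose + BUN/2.8 + ethanol/4.6
= 2·134 + 4.8 + 12/2.8 + 345/4.6
= 268 + 4.80 + 4.29 + 75
= 352.09 mOsm/kg ≈ 352.1 mOsm/kg
Osmolar gap = measured − calculated = 358 − 352.1 = 5.9 mOsm/kg

5.9 mOsm/kg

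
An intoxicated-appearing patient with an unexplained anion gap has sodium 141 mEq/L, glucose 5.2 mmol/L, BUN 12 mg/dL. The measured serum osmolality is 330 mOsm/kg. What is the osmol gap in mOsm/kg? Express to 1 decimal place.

Calculated osmolality = 2·Na + glucose + BUN/2.8
= 2·141 + 5.2 + 12/2.8
= 282 + 5.20 + 4.29
= 291.49 mOsm/kg ≈ 291.5 mOsm/kg
Osmolar gap = measured − calculated = 330 − 291.5 = 38.5 mOsm/kg

38.5 mOsm/kg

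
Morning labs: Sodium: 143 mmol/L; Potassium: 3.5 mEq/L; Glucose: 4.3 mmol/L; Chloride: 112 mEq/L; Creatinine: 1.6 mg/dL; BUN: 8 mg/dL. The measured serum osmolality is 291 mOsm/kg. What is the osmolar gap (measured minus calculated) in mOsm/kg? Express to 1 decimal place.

Calculated osmolality = 2·Na + glucose + BUN/2.8
= 2·143 + 4.3 + 8/2.8
= 286 + 4.30 + 2.86
= 293.16 mOsm/kg ≈ 293.2 mOsm/kg
Osmolar gap = measured − calculated = 291 − 293.2 = -2.2 mOsm/kg

-2.2 mOsm/kg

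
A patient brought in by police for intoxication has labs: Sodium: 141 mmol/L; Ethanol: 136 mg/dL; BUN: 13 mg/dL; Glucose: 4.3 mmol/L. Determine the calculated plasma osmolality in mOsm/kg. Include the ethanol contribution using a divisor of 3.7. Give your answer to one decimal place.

Calculated osmolality = 2·Na + glucose + BUN/2.8 + ethanol/3.7
= 2·141 + 4.3 + 13/2.8 + 136/3.7
= 282 + 4.30 + 4.64 + 36.76
= 327.7 mOsm/kg

327.7 mOsm/kg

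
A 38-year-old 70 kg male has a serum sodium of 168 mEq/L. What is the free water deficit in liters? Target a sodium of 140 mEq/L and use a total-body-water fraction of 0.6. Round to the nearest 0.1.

8.4 L

TBW = 0.6 · 70 = 42 L
Free water deficit = TBW · (Na/140 − 1)
= 42 · (168/140 − 1)
= 42 · 0.2
= 8.4 L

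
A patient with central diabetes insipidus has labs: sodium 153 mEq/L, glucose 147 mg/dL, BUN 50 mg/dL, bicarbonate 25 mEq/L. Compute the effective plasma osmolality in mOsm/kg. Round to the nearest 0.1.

314.2 mOsm/kg

Effective osmolality excludes urea (freely permeant across cell membranes):
2·Na + glucose/18
= 2·153 + 147/18
= 306 + 8.17
= 314.17 mOsm/kg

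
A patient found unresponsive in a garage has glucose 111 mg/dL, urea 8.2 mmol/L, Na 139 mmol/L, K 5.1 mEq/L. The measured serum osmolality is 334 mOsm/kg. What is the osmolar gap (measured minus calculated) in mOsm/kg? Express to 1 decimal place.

Calculated osmolality = 2·Na + glucose/18 + urea
= 2·139 + 111/18 + 8.2
= 278 + 6.17 + 8.20
= 292.37 mOsm/kg ≈ 292.4 mOsm/kg
Osmolar gap = measured − calculated = 334 − 292.4 = 41.6 mOsm/kg

41.6 mOsm/kg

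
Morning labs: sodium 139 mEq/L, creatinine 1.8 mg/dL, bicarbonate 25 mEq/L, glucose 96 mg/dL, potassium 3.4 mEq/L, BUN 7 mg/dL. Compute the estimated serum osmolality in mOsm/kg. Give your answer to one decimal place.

285.8 mOsm/kg

Calculated osmolality = 2·Na + glucose/18 + BUN/2.8
= 2·139 + 96/18 + 7/2.8
= 278 + 5.33 + 2.50
= 285.83 mOsm/kg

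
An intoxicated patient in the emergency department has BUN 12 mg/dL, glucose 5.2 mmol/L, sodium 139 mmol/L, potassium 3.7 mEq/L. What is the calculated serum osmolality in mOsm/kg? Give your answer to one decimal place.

Calculated osmolality = 2·Na + glucose + BUN/2.8
= 2·139 + 5.2 + 12/2.8
= 278 + 5.20 + 4.29
= 287.49 mOsm/kg

287.5 mOsm/kg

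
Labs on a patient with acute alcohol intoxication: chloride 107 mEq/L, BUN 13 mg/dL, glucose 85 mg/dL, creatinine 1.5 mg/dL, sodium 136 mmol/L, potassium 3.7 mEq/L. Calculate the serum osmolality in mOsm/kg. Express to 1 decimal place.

Calculated osmolality = 2·Na + glucose/18 + BUN/2.8
= 2·136 + 85/18 + 13/2.8
= 272 + 4.72 + 4.64
= 281.36 mOsm/kg

281.4 mOsm/kg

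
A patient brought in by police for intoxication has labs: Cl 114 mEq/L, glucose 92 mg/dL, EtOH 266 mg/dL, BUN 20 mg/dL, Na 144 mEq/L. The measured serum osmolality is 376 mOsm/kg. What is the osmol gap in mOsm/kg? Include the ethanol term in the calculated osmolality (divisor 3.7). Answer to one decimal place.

Calculated osmolality = 2·Na + glucose/18 + BUN/2.8 + ethanol/3.7
= 2·144 + 92/18 + 20/2.8 + 266/3.7
= 288 + 5.11 + 7.14 + 71.89
= 372.14 mOsm/kg ≈ 372.1 mOsm/kg
Osmolar gap = measured − calculated = 376 − 372.1 = 3.9 mOsm/kg

3.9 mOsm/kg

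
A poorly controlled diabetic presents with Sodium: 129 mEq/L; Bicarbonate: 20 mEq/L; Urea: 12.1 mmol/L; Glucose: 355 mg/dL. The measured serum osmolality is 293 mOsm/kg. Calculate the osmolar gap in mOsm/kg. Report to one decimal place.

Calculated osmolality = 2·Na + glucose/18 + urea
= 2·129 + 355/18 + 12.1
= 258 + 19.72 + 12.10
= 289.82 mOsm/kg ≈ 289.8 mOsm/kg
Osmolar gap = measured − calculated = 293 − 289.8 = 3.2 mOsm/kg

3.2 mOsm/kg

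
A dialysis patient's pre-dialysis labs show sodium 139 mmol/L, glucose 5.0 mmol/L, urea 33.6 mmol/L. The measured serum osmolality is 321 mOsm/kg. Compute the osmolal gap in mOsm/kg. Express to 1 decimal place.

4.4 mOsm/kg

Calculated osmolality = 2·Na + glucose + urea
= 2·139 + 5 + 33.6
= 278 + 5 + 33.60
= 316.6 mOsm/kg ≈ 316.6 mOsm/kg
Osmolar gap = measured − calculated = 321 − 316.6 = 4.4 mOsm/kg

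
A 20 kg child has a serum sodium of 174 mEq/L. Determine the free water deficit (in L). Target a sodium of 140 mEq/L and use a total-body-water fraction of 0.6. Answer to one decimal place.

2.9 L

TBW = 0.6 · 20 = 12 L
Free water deficit = TBW · (Na/140 − 1)
= 12 · (174/140 − 1)
= 12 · 0.2429
= 2.91 L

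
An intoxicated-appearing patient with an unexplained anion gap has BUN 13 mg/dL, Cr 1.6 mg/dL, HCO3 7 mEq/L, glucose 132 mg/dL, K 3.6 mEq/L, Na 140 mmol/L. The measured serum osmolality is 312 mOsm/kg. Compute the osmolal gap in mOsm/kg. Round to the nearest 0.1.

Calculated osmolality = 2·Na + glucose/18 + BUN/2.8
= 2·140 + 132/18 + 13/2.8
= 280 + 7.33 + 4.64
= 291.97 mOsm/kg ≈ 292.0 mOsm/kg
Osmolar gap = measured − calculated = 312 − 292.0 = 20.0 mOsm/kg

20.0 mOsm/kg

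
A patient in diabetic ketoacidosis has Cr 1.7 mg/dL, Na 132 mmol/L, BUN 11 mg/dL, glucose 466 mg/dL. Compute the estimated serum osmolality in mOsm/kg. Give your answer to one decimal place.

293.8 mOsm/kg

Calculated osmolality = 2·Na + glucose/18 + BUN/2.8
= 2·132 + 466/18 + 11/2.8
= 264 + 25.89 + 3.93
= 293.82 mOsm/kg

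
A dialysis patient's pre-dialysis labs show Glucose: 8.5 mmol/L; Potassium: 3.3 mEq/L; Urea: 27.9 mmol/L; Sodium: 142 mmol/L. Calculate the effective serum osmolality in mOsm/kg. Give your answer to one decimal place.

292.5 mOsm/kg

Effective osmolality excludes urea (freely permeant across cell membranes):
2·Na + glucose
= 2·142 + 8.5
= 284 + 8.5
= 292.5 mOsm/kg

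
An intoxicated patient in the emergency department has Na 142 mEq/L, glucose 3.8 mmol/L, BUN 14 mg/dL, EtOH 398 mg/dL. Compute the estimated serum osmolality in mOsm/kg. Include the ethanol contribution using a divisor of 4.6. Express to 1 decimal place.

Calculated osmolality = 2·Na + glucose + BUN/2.8 + ethanol/4.6
= 2·142 + 3.8 + 14/2.8 + 398/4.6
= 284 + 3.80 + 5 + 86.52
= 379.32 mOsm/kg

379.3 mOsm/kg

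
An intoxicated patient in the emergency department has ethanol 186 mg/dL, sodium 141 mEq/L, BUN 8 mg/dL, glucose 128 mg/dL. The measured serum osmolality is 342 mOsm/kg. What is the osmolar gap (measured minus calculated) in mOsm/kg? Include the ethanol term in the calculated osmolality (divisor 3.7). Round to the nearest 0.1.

Calculated osmolality = 2·Na + glucose/18 + BUN/2.8 + ethanol/3.7
= 2·141 + 128/18 + 8/2.8 + 186/3.7
= 282 + 7.11 + 2.86 + 50.27
= 342.24 mOsm/kg ≈ 342.2 mOsm/kg
Osmolar gap = measured − calculated = 342 − 342.2 = -0.2 mOsm/kg

-0.2 mOsm/kg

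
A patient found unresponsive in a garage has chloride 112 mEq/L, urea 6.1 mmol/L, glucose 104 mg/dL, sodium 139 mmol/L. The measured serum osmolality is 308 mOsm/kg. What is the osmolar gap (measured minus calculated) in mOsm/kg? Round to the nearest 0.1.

18.1 mOsm/kg

Calculated osmolality = 2·Na + glucose/18 + urea
= 2·139 + 104/18 + 6.1
= 278 + 5.78 + 6.10
= 289.88 mOsm/kg ≈ 289.9 mOsm/kg
Osmolar gap = measured − calculated = 308 − 289.9 = 18.1 mOsm/kg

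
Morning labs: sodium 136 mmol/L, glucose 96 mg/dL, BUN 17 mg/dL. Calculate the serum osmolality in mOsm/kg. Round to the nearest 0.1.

Calculated osmolality = 2·Na + glucose/18 + BUN/2.8
= 2·136 + 96/18 + 17/2.8
= 272 + 5.33 + 6.07
= 283.4 mOsm/kg

283.4 mOsm/kg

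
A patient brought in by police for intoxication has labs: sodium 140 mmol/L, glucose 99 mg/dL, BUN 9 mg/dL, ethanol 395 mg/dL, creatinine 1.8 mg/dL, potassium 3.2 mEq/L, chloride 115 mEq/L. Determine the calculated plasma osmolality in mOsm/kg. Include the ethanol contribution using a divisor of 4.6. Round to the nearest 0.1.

374.6 mOsm/kg

Calculated osmolality = 2·Na + glucose/18 + BUN/2.8 + ethanol/4.6
= 2·140 + 99/18 + 9/2.8 + 395/4.6
= 280 + 5.50 + 3.21 + 85.87
= 374.58 mOsm/kg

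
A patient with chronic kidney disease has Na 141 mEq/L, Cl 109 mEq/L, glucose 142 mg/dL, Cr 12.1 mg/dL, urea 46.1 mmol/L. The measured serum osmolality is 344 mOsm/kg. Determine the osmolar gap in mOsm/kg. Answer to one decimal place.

8.0 mOsm/kg

Calculated osmolality = 2·Na + glucose/18 + urea
= 2·141 + 142/18 + 46.1
= 282 + 7.89 + 46.10
= 335.99 mOsm/kg ≈ 336.0 mOsm/kg
Osmolar gap = measured − calculated = 344 − 336.0 = 8.0 mOsm/kg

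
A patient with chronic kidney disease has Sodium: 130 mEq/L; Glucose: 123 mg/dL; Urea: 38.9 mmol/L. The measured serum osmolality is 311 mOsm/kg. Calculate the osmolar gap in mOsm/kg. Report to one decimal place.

5.3 mOsm/kg

Calculated osmolality = 2·Na + glucose/18 + urea
= 2·130 + 123/18 + 38.9
= 260 + 6.83 + 38.90
= 305.73 mOsm/kg ≈ 305.7 mOsm/kg
Osmolar gap = measured − calculated = 311 − 305.7 = 5.3 mOsm/kg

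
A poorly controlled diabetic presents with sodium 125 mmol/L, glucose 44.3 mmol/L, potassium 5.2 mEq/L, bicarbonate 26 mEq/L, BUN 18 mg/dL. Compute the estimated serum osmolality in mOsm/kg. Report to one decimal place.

Calculated osmolality = 2·Na + glucose + BUN/2.8
= 2·125 + 44.3 + 18/2.8
= 250 + 44.30 + 6.43
= 300.73 mOsm/kg

300.7 mOsm/kg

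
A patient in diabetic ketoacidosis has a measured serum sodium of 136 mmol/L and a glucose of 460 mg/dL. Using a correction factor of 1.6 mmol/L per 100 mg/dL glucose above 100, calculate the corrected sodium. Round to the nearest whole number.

Corrected Na = measured Na + 1.6 · (glucose − 100)/100
= 136 + 1.6 · (460 − 100)/100
= 136 + 5.8
= 141.8 mmol/L

142 mmol/L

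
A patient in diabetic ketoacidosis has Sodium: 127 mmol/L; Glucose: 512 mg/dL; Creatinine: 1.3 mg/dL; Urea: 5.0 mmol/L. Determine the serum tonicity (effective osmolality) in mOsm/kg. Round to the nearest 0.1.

282.4 mOsm/kg

Effective osmolality excludes urea (freely permeant across cell membranes):
2·Na + glucose/18
= 2·127 + 512/18
= 254 + 28.44
= 282.44 mOsm/kg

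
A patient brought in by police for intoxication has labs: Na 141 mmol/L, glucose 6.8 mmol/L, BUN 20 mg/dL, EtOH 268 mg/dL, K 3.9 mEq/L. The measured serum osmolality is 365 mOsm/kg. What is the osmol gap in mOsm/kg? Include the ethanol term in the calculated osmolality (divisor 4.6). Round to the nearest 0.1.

Calculated osmolality = 2·Na + glucose + BUN/2.8 + ethanol/4.6
= 2·141 + 6.8 + 20/2.8 + 268/4.6
= 282 + 6.80 + 7.14 + 58.26
= 354.2 mOsm/kg ≈ 354.2 mOsm/kg
Osmolar gap = measured − calculated = 365 − 354.2 = 10.8 mOsm/kg

10.8 mOsm/kg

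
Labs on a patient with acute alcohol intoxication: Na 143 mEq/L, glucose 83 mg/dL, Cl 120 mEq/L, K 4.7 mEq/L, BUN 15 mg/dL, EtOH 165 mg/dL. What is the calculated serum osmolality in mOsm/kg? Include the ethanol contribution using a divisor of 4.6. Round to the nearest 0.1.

331.8 mOsm/kg

Calculated osmolality = 2·Na + glucose/18 + BUN/2.8 + ethanol/4.6
= 2·143 + 83/18 + 15/2.8 + 165/4.6
= 286 + 4.61 + 5.36 + 35.87
= 331.84 mOsm/kg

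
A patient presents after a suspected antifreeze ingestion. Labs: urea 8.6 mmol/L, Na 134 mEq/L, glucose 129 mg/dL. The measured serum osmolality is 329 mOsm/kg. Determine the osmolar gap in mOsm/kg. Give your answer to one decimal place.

45.2 mOsm/kg

Calculated osmolality = 2·Na + glucose/18 + urea
= 2·134 + 129/18 + 8.6
= 268 + 7.17 + 8.60
= 283.77 mOsm/kg ≈ 283.8 mOsm/kg
Osmolar gap = measured − calculated = 329 − 283.8 = 45.2 mOsm/kg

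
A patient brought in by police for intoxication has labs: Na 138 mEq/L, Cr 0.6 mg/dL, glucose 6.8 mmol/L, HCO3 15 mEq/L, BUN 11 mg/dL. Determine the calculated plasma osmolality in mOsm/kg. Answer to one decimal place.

286.7 mOsm/kg

Calculated osmolality = 2·Na + glucose + BUN/2.8
= 2·138 + 6.8 + 11/2.8
= 276 + 6.80 + 3.93
= 286.73 mOsm/kg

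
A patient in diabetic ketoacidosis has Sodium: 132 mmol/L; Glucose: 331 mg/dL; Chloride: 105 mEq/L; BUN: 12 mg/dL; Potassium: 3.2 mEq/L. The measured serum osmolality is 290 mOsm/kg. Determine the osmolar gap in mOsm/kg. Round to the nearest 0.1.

Calculated osmolality = 2·Na + glucose/18 + BUN/2.8
= 2·132 + 331/18 + 12/2.8
= 264 + 18.39 + 4.29
= 286.68 mOsm/kg ≈ 286.7 mOsm/kg
Osmolar gap = measured − calculated = 290 − 286.7 = 3.3 mOsm/kg

3.3 mOsm/kg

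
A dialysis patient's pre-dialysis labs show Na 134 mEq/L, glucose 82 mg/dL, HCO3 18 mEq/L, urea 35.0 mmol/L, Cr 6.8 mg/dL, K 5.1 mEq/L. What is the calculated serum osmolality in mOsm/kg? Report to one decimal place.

Calculated osmolality = 2·Na + glucose/18 + urea
= 2·134 + 82/18 + 35
= 268 + 4.56 + 35
= 307.56 mOsm/kg

307.6 mOsm/kg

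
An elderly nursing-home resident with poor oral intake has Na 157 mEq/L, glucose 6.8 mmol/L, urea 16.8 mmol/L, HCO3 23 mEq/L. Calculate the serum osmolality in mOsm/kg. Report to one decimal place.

337.6 mOsm/kg

Calculated osmolality = 2·Na + glucose + urea
= 2·157 + 6.8 + 16.8
= 314 + 6.80 + 16.80
= 337.6 mOsm/kg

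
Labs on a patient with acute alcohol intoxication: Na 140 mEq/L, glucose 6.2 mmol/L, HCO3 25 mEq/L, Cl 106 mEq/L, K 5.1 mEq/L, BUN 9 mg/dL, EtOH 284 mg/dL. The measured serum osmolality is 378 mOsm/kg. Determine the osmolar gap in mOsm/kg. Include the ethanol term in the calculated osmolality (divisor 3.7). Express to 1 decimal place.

Calculated osmolality = 2·Na + glucose + BUN/2.8 + ethanol/3.7
= 2·140 + 6.2 + 9/2.8 + 284/3.7
= 280 + 6.20 + 3.21 + 76.76
= 366.17 mOsm/kg ≈ 366.2 mOsm/kg
Osmolar gap = measured − calculated = 378 − 366.2 = 11.8 mOsm/kg

11.8 mOsm/kg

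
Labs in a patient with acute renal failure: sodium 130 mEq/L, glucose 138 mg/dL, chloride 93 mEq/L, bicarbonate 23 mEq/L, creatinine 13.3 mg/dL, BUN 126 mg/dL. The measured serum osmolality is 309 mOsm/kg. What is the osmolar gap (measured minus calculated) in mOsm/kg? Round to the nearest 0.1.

-3.7 mOsm/kg

Calculated osmolality = 2·Na + glucose/18 + BUN/2.8
= 2·130 + 138/18 + 126/2.8
= 260 + 7.67 + 45
= 312.67 mOsm/kg ≈ 312.7 mOsm/kg
Osmolar gap = measured − calculated = 309 − 312.7 = -3.7 mOsm/kg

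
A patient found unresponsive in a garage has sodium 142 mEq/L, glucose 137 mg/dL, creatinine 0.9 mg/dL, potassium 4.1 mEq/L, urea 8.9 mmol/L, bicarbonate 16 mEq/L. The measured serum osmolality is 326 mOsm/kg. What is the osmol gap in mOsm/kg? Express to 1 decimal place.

25.5 mOsm/kg

Calculated osmolality = 2·Na + glucose/18 + urea
= 2·142 + 137/18 + 8.9
= 284 + 7.61 + 8.90
= 300.51 mOsm/kg ≈ 300.5 mOsm/kg
Osmolar gap = measured − calculated = 326 − 300.5 = 25.5 mOsm/kg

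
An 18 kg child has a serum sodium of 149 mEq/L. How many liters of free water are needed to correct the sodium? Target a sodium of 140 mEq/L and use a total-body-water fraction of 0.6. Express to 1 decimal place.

TBW = 0.6 · 18 = 10.8 L
Free water deficit = TBW · (Na/140 − 1)
= 10.8 · (149/140 − 1)
= 10.8 · 0.0643
= 0.69 L

0.7 L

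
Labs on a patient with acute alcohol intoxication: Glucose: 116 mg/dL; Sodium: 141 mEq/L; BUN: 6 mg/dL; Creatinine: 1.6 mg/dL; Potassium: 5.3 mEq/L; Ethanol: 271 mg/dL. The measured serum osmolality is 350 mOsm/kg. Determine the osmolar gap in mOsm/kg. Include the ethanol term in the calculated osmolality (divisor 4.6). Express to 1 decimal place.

Calculated osmolality = 2·Na + glucose/18 + BUN/2.8 + ethanol/4.6
= 2·141 + 116/18 + 6/2.8 + 271/4.6
= 282 + 6.44 + 2.14 + 58.91
= 349.49 mOsm/kg ≈ 349.5 mOsm/kg
Osmolar gap = measured − calculated = 350 − 349.5 = 0.5 mOsm/kg

0.5 mOsm/kg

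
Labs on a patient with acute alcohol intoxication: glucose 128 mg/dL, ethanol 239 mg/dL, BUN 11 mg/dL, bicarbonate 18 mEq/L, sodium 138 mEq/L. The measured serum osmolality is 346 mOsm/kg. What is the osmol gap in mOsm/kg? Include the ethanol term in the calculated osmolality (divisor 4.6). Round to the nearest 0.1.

Calculated osmolality = 2·Na + glucose/18 + BUN/2.8 + ethanol/4.6
= 2·138 + 128/18 + 11/2.8 + 239/4.6
= 276 + 7.11 + 3.93 + 51.96
= 339 mOsm/kg ≈ 339.0 mOsm/kg
Osmolar gap = measured − calculated = 346 − 339.0 = 7.0 mOsm/kg

7.0 mOsm/kg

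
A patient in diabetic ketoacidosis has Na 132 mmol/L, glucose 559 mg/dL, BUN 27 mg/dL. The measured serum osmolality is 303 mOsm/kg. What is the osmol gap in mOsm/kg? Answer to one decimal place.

Calculated osmolality = 2·Na + glucose/18 + BUN/2.8
= 2·132 + 559/18 + 27/2.8
= 264 + 31.06 + 9.64
= 304.7 mOsm/kg ≈ 304.7 mOsm/kg
Osmolar gap = measured − calculated = 303 − 304.7 = -1.7 mOsm/kg

-1.7 mOsm/kg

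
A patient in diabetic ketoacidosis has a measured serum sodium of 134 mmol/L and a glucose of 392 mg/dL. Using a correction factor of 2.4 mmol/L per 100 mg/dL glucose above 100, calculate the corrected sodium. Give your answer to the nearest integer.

Corrected Na = measured Na + 2.4 · (glucose − 100)/100
= 134 + 2.4 · (392 − 100)/100
= 134 + 7
= 141 mmol/L

141 mmol/L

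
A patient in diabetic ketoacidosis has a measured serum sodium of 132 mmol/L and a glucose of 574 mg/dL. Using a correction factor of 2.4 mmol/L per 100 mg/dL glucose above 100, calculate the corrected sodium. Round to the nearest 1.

143 mmol/L

Corrected Na = measured Na + 2.4 · (glucose − 100)/100
= 132 + 2.4 · (574 − 100)/100
= 132 + 11.4
= 143.4 mmol/L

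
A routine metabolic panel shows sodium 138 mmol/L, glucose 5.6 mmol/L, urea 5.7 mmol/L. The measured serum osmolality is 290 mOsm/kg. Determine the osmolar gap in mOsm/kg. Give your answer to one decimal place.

2.7 mOsm/kg

Calculated osmolality = 2·Na + glucose + urea
= 2·138 + 5.6 + 5.7
= 276 + 5.60 + 5.70
= 287.3 mOsm/kg ≈ 287.3 mOsm/kg
Osmolar gap = measured − calculated = 290 − 287.3 = 2.7 mOsm/kg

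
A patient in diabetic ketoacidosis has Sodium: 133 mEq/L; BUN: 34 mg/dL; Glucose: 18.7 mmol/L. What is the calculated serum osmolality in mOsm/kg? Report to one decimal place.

Calculated osmolality = 2·Na + glucose + BUN/2.8
= 2·133 + 18.7 + 34/2.8
= 266 + 18.70 + 12.14
= 296.84 mOsm/kg

296.8 mOsm/kg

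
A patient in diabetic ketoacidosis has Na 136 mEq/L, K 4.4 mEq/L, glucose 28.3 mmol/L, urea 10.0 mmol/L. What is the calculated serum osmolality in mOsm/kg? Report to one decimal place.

310.3 mOsm/kg

Calculated osmolality = 2·Na + glucose + urea
= 2·136 + 28.3 + 10
= 272 + 28.30 + 10
= 310.3 mOsm/kg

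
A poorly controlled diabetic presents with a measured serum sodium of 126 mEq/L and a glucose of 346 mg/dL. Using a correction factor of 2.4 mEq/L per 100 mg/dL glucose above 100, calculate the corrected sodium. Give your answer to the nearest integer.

132 mEq/L

Corrected Na = measured Na + 2.4 · (glucose − 100)/100
= 126 + 2.4 · (346 − 100)/100
= 126 + 5.9
= 131.9 mEq/L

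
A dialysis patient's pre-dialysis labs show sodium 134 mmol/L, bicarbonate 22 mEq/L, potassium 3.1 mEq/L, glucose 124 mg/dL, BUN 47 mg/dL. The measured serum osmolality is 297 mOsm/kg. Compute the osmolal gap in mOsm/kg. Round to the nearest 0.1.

Calculated osmolality = 2·Na + glucose/18 + BUN/2.8
= 2·134 + 124/18 + 47/2.8
= 268 + 6.89 + 16.79
= 291.68 mOsm/kg ≈ 291.7 mOsm/kg
Osmolar gap = measured − calculated = 297 − 291.7 = 5.3 mOsm/kg

5.3 mOsm/kg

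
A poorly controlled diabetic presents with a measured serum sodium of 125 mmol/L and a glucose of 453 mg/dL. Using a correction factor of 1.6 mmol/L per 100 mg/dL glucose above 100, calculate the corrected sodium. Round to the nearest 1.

131 mmol/L

Corrected Na = measured Na + 1.6 · (glucose − 100)/100
= 125 + 1.6 · (453 − 100)/100
= 125 + 5.6
= 130.6 mmol/L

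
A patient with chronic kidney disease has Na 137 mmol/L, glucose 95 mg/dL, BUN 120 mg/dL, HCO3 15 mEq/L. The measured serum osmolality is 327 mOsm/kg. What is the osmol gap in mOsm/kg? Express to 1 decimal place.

4.9 mOsm/kg

Calculated osmolality = 2·Na + glucose/18 + BUN/2.8
= 2·137 + 95/18 + 120/2.8
= 274 + 5.28 + 42.86
= 322.14 mOsm/kg ≈ 322.1 mOsm/kg
Osmolar gap = measured − calculated = 327 − 322.1 = 4.9 mOsm/kg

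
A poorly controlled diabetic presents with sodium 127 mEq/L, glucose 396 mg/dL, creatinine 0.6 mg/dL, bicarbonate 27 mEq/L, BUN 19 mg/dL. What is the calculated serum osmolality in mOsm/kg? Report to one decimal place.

Calculated osmolality = 2·Na + glucose/18 + BUN/2.8
= 2·127 + 396/18 + 19/2.8
= 254 + 22 + 6.79
= 282.79 mOsm/kg

282.8 mOsm/kg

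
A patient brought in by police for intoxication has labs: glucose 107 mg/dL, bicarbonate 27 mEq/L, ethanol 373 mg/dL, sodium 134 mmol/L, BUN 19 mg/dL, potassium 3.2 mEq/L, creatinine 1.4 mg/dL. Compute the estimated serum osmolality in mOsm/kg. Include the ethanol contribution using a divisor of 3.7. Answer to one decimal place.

381.5 mOsm/kg

Calculated osmolality = 2·Na + glucose/18 + BUN/2.8 + ethanol/3.7
= 2·134 + 107/18 + 19/2.8 + 373/3.7
= 268 + 5.94 + 6.79 + 100.81
= 381.54 mOsm/kg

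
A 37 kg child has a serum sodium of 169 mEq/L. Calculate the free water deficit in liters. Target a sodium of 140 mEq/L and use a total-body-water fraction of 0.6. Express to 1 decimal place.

TBW = 0.6 · 37 = 22.2 L
Free water deficit = TBW · (Na/140 − 1)
= 22.2 · (169/140 − 1)
= 22.2 · 0.2071
= 4.6 L

4.6 L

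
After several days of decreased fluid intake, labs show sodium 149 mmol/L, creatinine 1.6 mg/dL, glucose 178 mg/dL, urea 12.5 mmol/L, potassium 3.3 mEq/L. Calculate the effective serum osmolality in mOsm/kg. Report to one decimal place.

307.9 mOsm/kg

Effective osmolality excludes urea (freely permeant across cell membranes):
2·Na + glucose/18
= 2·149 + 178/18
= 298 + 9.89
= 307.89 mOsm/kg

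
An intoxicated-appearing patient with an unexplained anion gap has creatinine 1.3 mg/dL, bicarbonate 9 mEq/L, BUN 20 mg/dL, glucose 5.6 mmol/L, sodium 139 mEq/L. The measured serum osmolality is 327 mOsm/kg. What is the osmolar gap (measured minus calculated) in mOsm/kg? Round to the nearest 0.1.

Calculated osmolality = 2·Na + glucose + BUN/2.8
= 2·139 + 5.6 + 20/2.8
= 278 + 5.60 + 7.14
= 290.74 mOsm/kg ≈ 290.7 mOsm/kg
Osmolar gap = measured − calculated = 327 − 290.7 = 36.3 mOsm/kg

36.3 mOsm/kg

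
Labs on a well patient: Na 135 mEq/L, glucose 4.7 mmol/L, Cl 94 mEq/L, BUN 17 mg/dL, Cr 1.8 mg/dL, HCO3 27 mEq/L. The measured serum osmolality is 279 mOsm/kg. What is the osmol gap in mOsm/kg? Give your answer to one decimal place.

-1.8 mOsm/kg

Calculated osmolality = 2·Na + glucose + BUN/2.8
= 2·135 + 4.7 + 17/2.8
= 270 + 4.70 + 6.07
= 280.77 mOsm/kg ≈ 280.8 mOsm/kg
Osmolar gap = measured − calculated = 279 − 280.8 = -1.8 mOsm/kg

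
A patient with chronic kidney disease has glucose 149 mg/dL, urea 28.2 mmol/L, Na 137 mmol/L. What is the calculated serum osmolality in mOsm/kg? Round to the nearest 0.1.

310.5 mOsm/kg

Calculated osmolality = 2·Na + glucose/18 + urea
= 2·137 + 149/18 + 28.2
= 274 + 8.28 + 28.20
= 310.48 mOsm/kg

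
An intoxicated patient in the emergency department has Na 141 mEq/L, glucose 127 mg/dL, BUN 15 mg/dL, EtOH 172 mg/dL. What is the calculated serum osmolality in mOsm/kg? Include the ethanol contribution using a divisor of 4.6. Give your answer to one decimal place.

331.8 mOsm/kg

Calculated osmolality = 2·Na + glucose/18 + BUN/2.8 + ethanol/4.6
= 2·141 + 127/18 + 15/2.8 + 172/4.6
= 282 + 7.06 + 5.36 + 37.39
= 331.81 mOsm/kg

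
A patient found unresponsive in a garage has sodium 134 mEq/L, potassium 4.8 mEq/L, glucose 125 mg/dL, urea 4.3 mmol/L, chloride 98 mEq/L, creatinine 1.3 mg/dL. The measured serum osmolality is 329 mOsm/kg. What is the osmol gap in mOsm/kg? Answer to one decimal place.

Calculated osmolality = 2·Na + glucose/18 + urea
= 2·134 + 125/18 + 4.3
= 268 + 6.94 + 4.30
= 279.24 mOsm/kg ≈ 279.2 mOsm/kg
Osmolar gap = measured − calculated = 329 − 279.2 = 49.8 mOsm/kg

49.8 mOsm/kg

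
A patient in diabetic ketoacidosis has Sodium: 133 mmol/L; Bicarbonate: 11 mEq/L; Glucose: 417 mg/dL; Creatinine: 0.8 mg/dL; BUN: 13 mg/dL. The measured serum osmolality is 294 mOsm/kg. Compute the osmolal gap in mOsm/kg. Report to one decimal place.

0.2 mOsm/kg

Calculated osmolality = 2·Na + glucose/18 + BUN/2.8
= 2·133 + 417/18 + 13/2.8
= 266 + 23.17 + 4.64
= 293.81 mOsm/kg ≈ 293.8 mOsm/kg
Osmolar gap = measured − calculated = 294 − 293.8 = 0.2 mOsm/kg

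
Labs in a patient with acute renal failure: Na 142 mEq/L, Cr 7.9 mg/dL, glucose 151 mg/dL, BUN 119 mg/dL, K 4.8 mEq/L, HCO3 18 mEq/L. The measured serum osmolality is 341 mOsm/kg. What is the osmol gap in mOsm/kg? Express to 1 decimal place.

6.1 mOsm/kg

Calculated osmolality = 2·Na + glucose/18 + BUN/2.8
= 2·142 + 151/18 + 119/2.8
= 284 + 8.39 + 42.50
= 334.89 mOsm/kg ≈ 334.9 mOsm/kg
Osmolar gap = measured − calculated = 341 − 334.9 = 6.1 mOsm/kg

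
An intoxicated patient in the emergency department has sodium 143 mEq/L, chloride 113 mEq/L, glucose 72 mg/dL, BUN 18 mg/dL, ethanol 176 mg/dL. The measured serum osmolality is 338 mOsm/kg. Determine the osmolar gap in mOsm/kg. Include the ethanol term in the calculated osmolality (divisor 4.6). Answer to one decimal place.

Calculated osmolality = 2·Na + glucose/18 + BUN/2.8 + ethanol/4.6
= 2·143 + 72/18 + 18/2.8 + 176/4.6
= 286 + 4 + 6.43 + 38.26
= 334.69 mOsm/kg ≈ 334.7 mOsm/kg
Osmolar gap = measured − calculated = 338 − 334.7 = 3.3 mOsm/kg

3.3 mOsm/kg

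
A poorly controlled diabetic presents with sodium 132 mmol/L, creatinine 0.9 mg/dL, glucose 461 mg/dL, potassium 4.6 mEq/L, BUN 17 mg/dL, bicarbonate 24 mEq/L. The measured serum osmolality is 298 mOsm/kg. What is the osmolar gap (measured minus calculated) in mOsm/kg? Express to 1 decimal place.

Calculated osmolality = 2·Na + glucose/18 + BUN/2.8
= 2·132 + 461/18 + 17/2.8
= 264 + 25.61 + 6.07
= 295.68 mOsm/kg ≈ 295.7 mOsm/kg
Osmolar gap = measured − calculated = 298 − 295.7 = 2.3 mOsm/kg

2.3 mOsm/kg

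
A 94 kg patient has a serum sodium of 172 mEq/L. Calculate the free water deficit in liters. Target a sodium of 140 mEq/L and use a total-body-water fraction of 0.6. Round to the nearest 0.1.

TBW = 0.6 · 94 = 56.4 L
Free water deficit = TBW · (Na/140 − 1)
= 56.4 · (172/140 − 1)
= 56.4 · 0.2286
= 12.89 L

12.9 L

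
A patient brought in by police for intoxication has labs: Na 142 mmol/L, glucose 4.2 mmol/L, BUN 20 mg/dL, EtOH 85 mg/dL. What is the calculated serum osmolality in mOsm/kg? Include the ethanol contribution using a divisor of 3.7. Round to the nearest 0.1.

Calculated osmolality = 2·Na + glucose + BUN/2.8 + ethanol/3.7
= 2·142 + 4.2 + 20/2.8 + 85/3.7
= 284 + 4.20 + 7.14 + 22.97
= 318.31 mOsm/kg

318.3 mOsm/kg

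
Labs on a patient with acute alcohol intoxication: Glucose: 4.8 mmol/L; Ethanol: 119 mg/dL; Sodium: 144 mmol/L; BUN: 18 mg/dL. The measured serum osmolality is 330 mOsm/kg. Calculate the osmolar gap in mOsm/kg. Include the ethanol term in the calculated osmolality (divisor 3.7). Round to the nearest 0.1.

-1.4 mOsm/kg

Calculated osmolality = 2·Na + glucose + BUN/2.8 + ethanol/3.7
= 2·144 + 4.8 + 18/2.8 + 119/3.7
= 288 + 4.80 + 6.43 + 32.16
= 331.39 mOsm/kg ≈ 331.4 mOsm/kg
Osmolar gap = measured − calculated = 330 − 331.4 = -1.4 mOsm/kg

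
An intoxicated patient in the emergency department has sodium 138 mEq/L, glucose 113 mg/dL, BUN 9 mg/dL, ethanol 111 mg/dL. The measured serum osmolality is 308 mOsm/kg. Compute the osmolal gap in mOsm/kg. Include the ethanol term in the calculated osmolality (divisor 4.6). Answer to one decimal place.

-1.6 mOsm/kg

Calculated osmolality = 2·Na + glucose/18 + BUN/2.8 + ethanol/4.6
= 2·138 + 113/18 + 9/2.8 + 111/4.6
= 276 + 6.28 + 3.21 + 24.13
= 309.62 mOsm/kg ≈ 309.6 mOsm/kg
Osmolar gap = measured − calculated = 308 − 309.6 = -1.6 mOsm/kg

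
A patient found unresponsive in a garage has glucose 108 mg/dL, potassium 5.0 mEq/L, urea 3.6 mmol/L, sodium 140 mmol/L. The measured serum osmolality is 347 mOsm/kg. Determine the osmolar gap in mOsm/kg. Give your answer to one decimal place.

Calculated osmolality = 2·Na + glucose/18 + urea
= 2·140 + 108/18 + 3.6
= 280 + 6 + 3.60
= 289.6 mOsm/kg ≈ 289.6 mOsm/kg
Osmolar gap = measured − calculated = 347 − 289.6 = 57.4 mOsm/kg

57.4 mOsm/kg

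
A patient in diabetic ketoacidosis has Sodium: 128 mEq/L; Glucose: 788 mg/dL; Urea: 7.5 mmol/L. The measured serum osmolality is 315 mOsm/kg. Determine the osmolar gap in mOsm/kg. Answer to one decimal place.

7.7 mOsm/kg

Calculated osmolality = 2·Na + glucose/18 + urea
= 2·128 + 788/18 + 7.5
= 256 + 43.78 + 7.50
= 307.28 mOsm/kg ≈ 307.3 mOsm/kg
Osmolar gap = measured − calculated = 315 − 307.3 = 7.7 mOsm/kg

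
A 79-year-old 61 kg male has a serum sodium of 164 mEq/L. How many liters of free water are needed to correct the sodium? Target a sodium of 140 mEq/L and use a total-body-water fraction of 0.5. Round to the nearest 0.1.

5.2 L

TBW = 0.5 · 61 = 30.5 L
Free water deficit = TBW · (Na/140 − 1)
= 30.5 · (164/140 − 1)
= 30.5 · 0.1714
= 5.23 L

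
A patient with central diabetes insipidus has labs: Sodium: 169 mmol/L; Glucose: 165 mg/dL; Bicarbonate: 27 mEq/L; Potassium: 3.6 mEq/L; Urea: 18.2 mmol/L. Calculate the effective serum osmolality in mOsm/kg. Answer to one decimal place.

347.2 mOsm/kg

Effective osmolality excludes urea (freely permeant across cell membranes):
2·Na + glucose/18
= 2·169 + 165/18
= 338 + 9.17
= 347.17 mOsm/kg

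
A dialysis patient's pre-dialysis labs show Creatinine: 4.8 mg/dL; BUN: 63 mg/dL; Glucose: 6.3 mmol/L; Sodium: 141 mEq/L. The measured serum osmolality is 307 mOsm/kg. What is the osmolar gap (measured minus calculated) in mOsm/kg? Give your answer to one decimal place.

-3.8 mOsm/kg

Calculated osmolality = 2·Na + glucose + BUN/2.8
= 2·141 + 6.3 + 63/2.8
= 282 + 6.30 + 22.50
= 310.8 mOsm/kg ≈ 310.8 mOsm/kg
Osmolar gap = measured − calculated = 307 − 310.8 = -3.8 mOsm/kg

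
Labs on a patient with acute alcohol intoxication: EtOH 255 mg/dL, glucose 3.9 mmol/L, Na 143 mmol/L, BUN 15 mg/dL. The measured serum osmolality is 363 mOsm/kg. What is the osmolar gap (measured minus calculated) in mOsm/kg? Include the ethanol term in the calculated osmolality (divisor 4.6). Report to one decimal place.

12.3 mOsm/kg

Calculated osmolality = 2·Na + glucose + BUN/2.8 + ethanol/4.6
= 2·143 + 3.9 + 15/2.8 + 255/4.6
= 286 + 3.90 + 5.36 + 55.43
= 350.69 mOsm/kg ≈ 350.7 mOsm/kg
Osmolar gap = measured − calculated = 363 − 350.7 = 12.3 mOsm/kg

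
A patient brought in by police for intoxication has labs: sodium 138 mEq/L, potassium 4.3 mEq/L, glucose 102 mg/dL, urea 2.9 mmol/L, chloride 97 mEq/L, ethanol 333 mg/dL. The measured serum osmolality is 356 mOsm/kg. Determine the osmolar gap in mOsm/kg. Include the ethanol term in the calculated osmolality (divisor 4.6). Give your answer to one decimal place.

-1.0 mOsm/kg

Calculated osmolality = 2·Na + glucose/18 + urea + ethanol/4.6
= 2·138 + 102/18 + 2.9 + 333/4.6
= 276 + 5.67 + 2.90 + 72.39
= 356.96 mOsm/kg ≈ 357.0 mOsm/kg
Osmolar gap = measured − calculated = 356 − 357.0 = -1.0 mOsm/kg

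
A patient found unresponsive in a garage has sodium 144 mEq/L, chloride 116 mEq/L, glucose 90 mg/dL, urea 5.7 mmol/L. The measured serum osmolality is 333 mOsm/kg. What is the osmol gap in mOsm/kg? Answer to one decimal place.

34.3 mOsm/kg

Calculated osmolality = 2·Na + glucose/18 + urea
= 2·144 + 90/18 + 5.7
= 288 + 5 + 5.70
= 298.7 mOsm/kg ≈ 298.7 mOsm/kg
Osmolar gap = measured − calculated = 333 − 298.7 = 34.3 mOsm/kg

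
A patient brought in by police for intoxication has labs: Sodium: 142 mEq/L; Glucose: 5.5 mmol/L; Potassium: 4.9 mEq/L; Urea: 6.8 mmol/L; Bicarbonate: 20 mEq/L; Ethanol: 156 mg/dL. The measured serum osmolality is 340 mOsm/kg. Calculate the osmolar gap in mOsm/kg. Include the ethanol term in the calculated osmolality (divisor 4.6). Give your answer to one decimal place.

9.8 mOsm/kg

Calculated osmolality = 2·Na + glucose + urea + ethanol/4.6
= 2·142 + 5.5 + 6.8 + 156/4.6
= 284 + 5.50 + 6.80 + 33.91
= 330.21 mOsm/kg ≈ 330.2 mOsm/kg
Osmolar gap = measured − calculated = 340 − 330.2 = 9.8 mOsm/kg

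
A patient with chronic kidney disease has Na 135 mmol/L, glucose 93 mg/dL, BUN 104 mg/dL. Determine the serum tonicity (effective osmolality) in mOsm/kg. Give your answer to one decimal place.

275.2 mOsm/kg

Effective osmolality excludes urea (freely permeant across cell membranes):
2·Na + glucose/18
= 2·135 + 93/18
= 270 + 5.17
= 275.17 mOsm/kg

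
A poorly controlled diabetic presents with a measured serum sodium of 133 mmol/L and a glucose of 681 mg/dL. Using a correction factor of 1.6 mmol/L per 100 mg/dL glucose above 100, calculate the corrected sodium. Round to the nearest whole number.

142 mmol/L

Corrected Na = measured Na + 1.6 · (glucose − 100)/100
= 133 + 1.6 · (681 − 100)/100
= 133 + 9.3
= 142.3 mmol/L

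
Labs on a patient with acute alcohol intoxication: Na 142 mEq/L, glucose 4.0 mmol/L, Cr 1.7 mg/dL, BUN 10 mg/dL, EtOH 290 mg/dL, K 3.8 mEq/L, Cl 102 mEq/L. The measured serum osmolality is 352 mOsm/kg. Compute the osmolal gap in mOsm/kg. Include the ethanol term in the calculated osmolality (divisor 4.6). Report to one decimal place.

Calculated osmolality = 2·Na + glucose + BUN/2.8 + ethanol/4.6
= 2·142 + 4 + 10/2.8 + 290/4.6
= 284 + 4 + 3.57 + 63.04
= 354.61 mOsm/kg ≈ 354.6 mOsm/kg
Osmolar gap = measured − calculated = 352 − 354.6 = -2.6 mOsm/kg

-2.6 mOsm/kg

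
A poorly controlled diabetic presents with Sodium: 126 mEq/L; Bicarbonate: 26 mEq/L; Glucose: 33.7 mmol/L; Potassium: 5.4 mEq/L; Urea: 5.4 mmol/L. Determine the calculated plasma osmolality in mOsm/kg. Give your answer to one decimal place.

291.1 mOsm/kg

Calculated osmolality = 2·Na + glucose + urea
= 2·126 + 33.7 + 5.4
= 252 + 33.70 + 5.40
= 291.1 mOsm/kg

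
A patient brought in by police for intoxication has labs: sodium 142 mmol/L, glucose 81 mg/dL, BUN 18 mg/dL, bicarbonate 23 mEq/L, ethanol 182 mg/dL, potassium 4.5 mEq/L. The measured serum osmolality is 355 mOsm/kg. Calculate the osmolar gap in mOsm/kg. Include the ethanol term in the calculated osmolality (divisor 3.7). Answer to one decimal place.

Calculated osmolality = 2·Na + glucose/18 + BUN/2.8 + ethanol/3.7
= 2·142 + 81/18 + 18/2.8 + 182/3.7
= 284 + 4.50 + 6.43 + 49.19
= 344.12 mOsm/kg ≈ 344.1 mOsm/kg
Osmolar gap = measured − calculated = 355 − 344.1 = 10.9 mOsm/kg

10.9 mOsm/kg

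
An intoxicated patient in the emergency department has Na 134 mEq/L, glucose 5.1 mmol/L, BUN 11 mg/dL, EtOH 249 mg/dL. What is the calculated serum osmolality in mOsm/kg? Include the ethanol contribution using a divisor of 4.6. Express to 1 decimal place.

Calculated osmolality = 2·Na + glucose + BUN/2.8 + ethanol/4.6
= 2·134 + 5.1 + 11/2.8 + 249/4.6
= 268 + 5.10 + 3.93 + 54.13
= 331.16 mOsm/kg

331.2 mOsm/kg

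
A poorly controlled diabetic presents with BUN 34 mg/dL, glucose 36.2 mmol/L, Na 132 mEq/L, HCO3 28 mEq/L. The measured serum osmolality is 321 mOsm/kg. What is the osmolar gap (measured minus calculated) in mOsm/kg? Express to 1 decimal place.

Calculated osmolality = 2·Na + glucose + BUN/2.8
= 2·132 + 36.2 + 34/2.8
= 264 + 36.20 + 12.14
= 312.34 mOsm/kg ≈ 312.3 mOsm/kg
Osmolar gap = measured − calculated = 321 − 312.3 = 8.7 mOsm/kg

8.7 mOsm/kg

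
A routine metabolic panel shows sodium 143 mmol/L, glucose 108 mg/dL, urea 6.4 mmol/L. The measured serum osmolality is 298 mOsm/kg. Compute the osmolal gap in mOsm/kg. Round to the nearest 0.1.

Calculated osmolality = 2·Na + glucose/18 + urea
= 2·143 + 108/18 + 6.4
= 286 + 6 + 6.40
= 298.4 mOsm/kg ≈ 298.4 mOsm/kg
Osmolar gap = measured − calculated = 298 − 298.4 = -0.4 mOsm/kg

-0.4 mOsm/kg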